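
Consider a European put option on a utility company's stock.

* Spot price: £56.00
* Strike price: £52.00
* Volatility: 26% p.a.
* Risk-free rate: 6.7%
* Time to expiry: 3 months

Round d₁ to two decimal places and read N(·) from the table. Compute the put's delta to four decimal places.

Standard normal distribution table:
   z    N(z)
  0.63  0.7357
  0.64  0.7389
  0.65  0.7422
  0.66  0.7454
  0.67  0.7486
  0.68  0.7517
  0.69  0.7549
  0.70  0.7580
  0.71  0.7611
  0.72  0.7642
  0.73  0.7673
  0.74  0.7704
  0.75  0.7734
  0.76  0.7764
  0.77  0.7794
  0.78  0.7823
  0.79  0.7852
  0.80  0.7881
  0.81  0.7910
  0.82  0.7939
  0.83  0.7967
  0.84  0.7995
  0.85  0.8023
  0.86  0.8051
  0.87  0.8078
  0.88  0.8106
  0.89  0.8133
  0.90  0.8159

T = 0.25;  σ√T = 0.1300
d₁ = [ln(56/52) + (0.067 + ½·0.26²)·0.25] / (σ√T) = (0.0741 + 0.0252) / 0.1300 = 0.7639 which rounds to 0.76
N(d₁) = N(0.76) = 0.7764
Δ_put = N(d₁) − 1 = 0.7764 − 1 = -0.2236

-0.2236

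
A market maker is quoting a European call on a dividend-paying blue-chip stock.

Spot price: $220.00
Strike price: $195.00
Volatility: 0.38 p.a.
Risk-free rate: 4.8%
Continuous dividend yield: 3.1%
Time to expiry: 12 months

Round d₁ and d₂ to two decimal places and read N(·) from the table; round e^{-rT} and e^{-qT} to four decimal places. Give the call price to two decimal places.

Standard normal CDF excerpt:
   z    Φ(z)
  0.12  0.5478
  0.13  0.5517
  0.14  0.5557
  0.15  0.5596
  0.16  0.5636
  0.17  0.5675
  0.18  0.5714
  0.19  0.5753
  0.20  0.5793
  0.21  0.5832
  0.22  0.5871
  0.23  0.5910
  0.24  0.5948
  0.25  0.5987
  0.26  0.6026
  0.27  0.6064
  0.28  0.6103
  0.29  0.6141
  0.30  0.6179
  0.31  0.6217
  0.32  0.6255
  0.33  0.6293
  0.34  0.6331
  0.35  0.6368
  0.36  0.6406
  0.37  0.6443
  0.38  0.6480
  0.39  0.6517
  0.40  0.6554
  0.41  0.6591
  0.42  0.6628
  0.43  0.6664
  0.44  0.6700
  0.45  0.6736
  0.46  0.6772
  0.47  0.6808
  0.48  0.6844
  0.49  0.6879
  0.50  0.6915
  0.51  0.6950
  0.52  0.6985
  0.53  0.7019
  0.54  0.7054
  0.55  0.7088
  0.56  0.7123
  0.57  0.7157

$45.71

σ√T = 0.38·√1 = 0.3800
d₁ = [ln(220/195) + (0.048 − 0.031 + ½·0.38²)·1] / (σ√T) = (0.1206 + 0.0892) / 0.3800 = 0.5522 ≈ 0.55
d₂ = 0.5522 − 0.3800 = 0.1722 ≈ 0.17
e^(−qT) = e^(−0.031·1) = 0.9695;  e^(−rT) = e^(−0.048·1) = 0.9531
N(d₁) = N(0.55) = 0.7088;  N(d₂) = N(0.17) = 0.5675
C = 220·0.9695·0.7088 − 195·0.9531·0.5675 = 151.1800 − 105.4724 = 45.7075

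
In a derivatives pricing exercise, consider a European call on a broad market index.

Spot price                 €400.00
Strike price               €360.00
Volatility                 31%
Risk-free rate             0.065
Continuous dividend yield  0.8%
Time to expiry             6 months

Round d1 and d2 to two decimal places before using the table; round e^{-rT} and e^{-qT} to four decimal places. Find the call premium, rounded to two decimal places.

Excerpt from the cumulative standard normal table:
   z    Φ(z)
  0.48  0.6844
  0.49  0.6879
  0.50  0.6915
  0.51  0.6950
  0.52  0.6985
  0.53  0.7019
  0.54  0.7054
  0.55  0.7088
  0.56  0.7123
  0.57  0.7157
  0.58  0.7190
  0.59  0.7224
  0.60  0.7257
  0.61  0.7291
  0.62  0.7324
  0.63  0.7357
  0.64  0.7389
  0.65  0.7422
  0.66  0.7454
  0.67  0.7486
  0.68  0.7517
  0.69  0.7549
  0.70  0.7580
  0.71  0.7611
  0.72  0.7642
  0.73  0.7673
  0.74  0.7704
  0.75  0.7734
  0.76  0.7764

€63.48

σ√T = 0.31·√0.5 = 0.2192
d₁ = [ln(400/360) + (0.065 − 0.008 + 0.31²/2)·0.5] / 0.2192 = [0.1054 + 0.0525] / 0.2192 = 0.7203 ≈ 0.72
d₂ = d₁ − σ√T = 0.7203 − 0.2192 = 0.5011 ≈ 0.50
exp(−qT) = exp(−0.008·0.5) = 0.9960;  exp(−rT) = exp(−0.065·0.5) = 0.9680
N(d₁) = N(0.72) = 0.7642;  N(d₂) = N(0.50) = 0.6915
C = 400·0.9960·0.7642 − 360·0.9680·0.6915 = 304.4573 − 240.9739 = 63.4834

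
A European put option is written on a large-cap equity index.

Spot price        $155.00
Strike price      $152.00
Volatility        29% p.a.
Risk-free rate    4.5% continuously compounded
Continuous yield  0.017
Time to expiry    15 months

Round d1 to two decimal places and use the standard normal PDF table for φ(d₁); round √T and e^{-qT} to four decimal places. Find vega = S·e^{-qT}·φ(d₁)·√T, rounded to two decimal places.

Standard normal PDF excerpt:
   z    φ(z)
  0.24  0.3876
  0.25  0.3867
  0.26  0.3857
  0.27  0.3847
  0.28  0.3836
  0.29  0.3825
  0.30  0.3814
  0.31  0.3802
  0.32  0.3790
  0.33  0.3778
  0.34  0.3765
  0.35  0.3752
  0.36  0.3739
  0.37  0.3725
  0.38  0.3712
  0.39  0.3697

T = 1.25;  σ√T = 0.3242
d₁ = [ln(155/152) + (0.045 − 0.017 + 0.29²/2)·1.25] / 0.3242 = [0.0195 + 0.0876] / 0.3242 = 0.3303 which rounds to 0.33
√T = √1.25 = 1.1180
φ(d₁) = φ(0.33) = 0.3778
e^(−qT) = e^(−0.017·1.25) = 0.9790
vega = S·e^(−qT)·φ(d₁)·√T = 155·0.9790·0.3778·1.1180 = 64.0941

64.09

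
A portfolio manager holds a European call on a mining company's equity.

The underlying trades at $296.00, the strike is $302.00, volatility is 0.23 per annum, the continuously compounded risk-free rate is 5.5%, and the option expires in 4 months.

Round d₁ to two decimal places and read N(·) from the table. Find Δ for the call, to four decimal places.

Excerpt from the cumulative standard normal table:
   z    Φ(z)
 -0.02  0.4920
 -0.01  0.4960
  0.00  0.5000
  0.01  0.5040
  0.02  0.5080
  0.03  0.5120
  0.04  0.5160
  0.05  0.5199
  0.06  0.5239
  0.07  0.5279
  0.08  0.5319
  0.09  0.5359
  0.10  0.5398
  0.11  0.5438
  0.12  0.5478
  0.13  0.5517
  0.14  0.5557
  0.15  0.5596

σ√T = 0.23 × 0.5774 = 0.1328
d₁ = [ln(296/302) + (0.055 + ½·0.23²)·0.3333] / (σ√T) = (-0.0201 + 0.0271) / 0.1328 = 0.0533 → 0.05
N(d₁) = N(0.05) = 0.5199
Δ_call = N(d₁) = 0.5199

0.5199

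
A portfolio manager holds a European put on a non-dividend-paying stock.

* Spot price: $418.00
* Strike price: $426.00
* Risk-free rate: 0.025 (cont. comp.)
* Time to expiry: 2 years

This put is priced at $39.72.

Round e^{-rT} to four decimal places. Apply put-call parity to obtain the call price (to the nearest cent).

$52.51

e^(−rT) = e^(−0.025·2) = 0.9512
Put-call parity: C − P = S − K·e^(−rT) = 418 − 426·0.9512 = 418 − 405.2112 = 12.7888
C = P + (C − P) = 39.72 + (12.7888) = 52.5088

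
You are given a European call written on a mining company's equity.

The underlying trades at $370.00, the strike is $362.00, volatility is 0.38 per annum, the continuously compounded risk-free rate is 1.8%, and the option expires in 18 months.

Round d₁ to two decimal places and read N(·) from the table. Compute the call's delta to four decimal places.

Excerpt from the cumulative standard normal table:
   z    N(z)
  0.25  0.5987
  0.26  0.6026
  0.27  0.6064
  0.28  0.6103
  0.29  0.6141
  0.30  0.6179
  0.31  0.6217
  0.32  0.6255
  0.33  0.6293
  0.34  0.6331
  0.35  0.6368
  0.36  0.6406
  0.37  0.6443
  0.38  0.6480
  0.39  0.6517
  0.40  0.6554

σ√T = 0.38·√1.5 = 0.4654
ln(S/K) + (r + σ²/2)T = ln(370/362) + (0.018 + 0.38²/2)·1.5 = 0.0219 + 0.1353 = 0.1572
d₁ = 0.1572 / 0.4654 = 0.3377 which rounds to 0.34
N(d₁) = N(0.34) = 0.6331
Δ_call = N(d₁) = 0.6331

0.6331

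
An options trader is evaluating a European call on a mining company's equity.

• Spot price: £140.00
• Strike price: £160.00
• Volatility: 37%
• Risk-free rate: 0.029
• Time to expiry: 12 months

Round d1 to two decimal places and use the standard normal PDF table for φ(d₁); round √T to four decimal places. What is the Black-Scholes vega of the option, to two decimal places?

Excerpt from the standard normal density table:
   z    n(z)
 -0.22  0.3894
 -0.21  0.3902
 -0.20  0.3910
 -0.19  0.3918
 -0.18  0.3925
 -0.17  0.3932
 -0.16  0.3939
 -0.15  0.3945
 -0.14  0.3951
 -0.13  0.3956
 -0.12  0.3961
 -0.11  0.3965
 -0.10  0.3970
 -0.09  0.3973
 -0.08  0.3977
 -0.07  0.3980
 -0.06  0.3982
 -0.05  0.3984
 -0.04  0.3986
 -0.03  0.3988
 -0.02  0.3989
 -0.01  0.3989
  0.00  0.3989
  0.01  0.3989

55.58

T = 1;  σ√T = 0.3700
d₁ = [ln(140/160) + (0.029 + 0.37²/2)·1] / 0.3700 = [-0.1335 + 0.0974] / 0.3700 = -0.0975 → -0.10
√T = √1 = 1.0000
φ(d₁) = φ(-0.10) = 0.3970
vega = S·φ(d₁)·√T = 140·0.3970·1.0000 = 55.5800
(The put has the same vega.)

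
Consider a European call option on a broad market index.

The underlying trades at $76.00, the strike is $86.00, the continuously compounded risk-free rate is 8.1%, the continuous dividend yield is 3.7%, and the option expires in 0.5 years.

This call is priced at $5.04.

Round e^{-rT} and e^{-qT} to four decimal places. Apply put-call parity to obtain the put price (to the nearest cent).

exp(−qT) = exp(−0.037·0.5) = 0.9817;  exp(−rT) = exp(−0.081·0.5) = 0.9603
Put-call parity: C − P = S·e^(−qT) − K·e^(−rT) = 76·0.9817 − 86·0.9603 = 74.6092 − 82.5858 = -7.9766
P = C − (C − P) = 5.04 − (-7.9766) = 13.0166

$13.02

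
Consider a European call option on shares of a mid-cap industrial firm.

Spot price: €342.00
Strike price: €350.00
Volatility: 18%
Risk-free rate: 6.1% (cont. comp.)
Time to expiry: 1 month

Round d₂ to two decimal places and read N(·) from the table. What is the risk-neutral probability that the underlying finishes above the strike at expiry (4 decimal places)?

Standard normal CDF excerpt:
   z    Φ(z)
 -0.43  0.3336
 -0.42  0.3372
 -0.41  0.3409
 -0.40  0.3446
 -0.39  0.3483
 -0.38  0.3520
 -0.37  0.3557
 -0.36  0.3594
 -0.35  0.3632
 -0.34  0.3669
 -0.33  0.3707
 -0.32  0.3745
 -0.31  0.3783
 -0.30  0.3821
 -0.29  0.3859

σ√T = 0.18·√0.08333 = 0.0520
d₁ = [ln(342/350) + (0.061 + 0.18²/2)·0.08333] / 0.0520 = [-0.0231 + 0.0064] / 0.0520 = -0.3212 ⇒ -0.32
d₂ = d₁ − σ√T = -0.3212 − 0.0520 = -0.3731 ⇒ -0.37
Risk-neutral Pr[S_T > K] = N(d₂) = N(-0.37) = 0.3557

0.3557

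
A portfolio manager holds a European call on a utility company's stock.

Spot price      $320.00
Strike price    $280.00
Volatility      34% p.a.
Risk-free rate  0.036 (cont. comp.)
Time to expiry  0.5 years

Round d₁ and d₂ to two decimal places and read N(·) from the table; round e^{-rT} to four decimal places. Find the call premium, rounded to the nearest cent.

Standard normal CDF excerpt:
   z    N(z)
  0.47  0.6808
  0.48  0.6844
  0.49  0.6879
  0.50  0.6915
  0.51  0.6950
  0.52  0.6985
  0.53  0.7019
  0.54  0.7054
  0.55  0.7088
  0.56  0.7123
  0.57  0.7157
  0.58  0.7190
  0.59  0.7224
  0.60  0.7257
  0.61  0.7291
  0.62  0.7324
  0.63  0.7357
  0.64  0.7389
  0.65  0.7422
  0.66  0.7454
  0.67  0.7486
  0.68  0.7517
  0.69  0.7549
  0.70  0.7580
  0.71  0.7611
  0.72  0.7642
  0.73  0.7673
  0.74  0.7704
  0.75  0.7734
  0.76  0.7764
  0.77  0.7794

σ√T = 0.34·√0.5 = 0.2404
d₁ = [ln(320/280) + (0.036 + 0.34²/2)·0.5] / 0.2404 = [0.1335 + 0.0469] / 0.2404 = 0.7505 which rounds to 0.75
d₂ = d₁ − σ√T = 0.7505 − 0.2404 = 0.5101 which rounds to 0.51
exp(−rT) = exp(−0.036·0.5) = 0.9822
N(d₁) = N(0.75) = 0.7734;  N(d₂) = N(0.51) = 0.6950
C = 320·0.7734 − 280·0.9822·0.6950 = 247.4880 − 191.1361 = 56.3519

$56.35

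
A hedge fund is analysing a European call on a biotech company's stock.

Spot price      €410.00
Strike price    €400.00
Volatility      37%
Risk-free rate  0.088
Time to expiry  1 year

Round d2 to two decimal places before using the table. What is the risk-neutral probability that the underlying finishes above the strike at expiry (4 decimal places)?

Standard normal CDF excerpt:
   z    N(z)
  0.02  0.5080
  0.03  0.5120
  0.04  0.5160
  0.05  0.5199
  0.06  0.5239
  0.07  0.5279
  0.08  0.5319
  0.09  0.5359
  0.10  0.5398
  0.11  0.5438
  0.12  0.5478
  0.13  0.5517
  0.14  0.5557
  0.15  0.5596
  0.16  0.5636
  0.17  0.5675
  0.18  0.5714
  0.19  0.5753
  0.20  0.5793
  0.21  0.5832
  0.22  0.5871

σ√T = 0.37 × 1.0000 = 0.3700
d₁ = [ln(410/400) + (0.088 + 0.37²/2)·1] / 0.3700 = [0.0247 + 0.1564] / 0.3700 = 0.4896 ⇒ 0.49
d₂ = d₁ − σ√T = 0.4896 − 0.3700 = 0.1196 ⇒ 0.12
Risk-neutral Pr[S_T > K] = N(d₂) = N(0.12) = 0.5478

0.5478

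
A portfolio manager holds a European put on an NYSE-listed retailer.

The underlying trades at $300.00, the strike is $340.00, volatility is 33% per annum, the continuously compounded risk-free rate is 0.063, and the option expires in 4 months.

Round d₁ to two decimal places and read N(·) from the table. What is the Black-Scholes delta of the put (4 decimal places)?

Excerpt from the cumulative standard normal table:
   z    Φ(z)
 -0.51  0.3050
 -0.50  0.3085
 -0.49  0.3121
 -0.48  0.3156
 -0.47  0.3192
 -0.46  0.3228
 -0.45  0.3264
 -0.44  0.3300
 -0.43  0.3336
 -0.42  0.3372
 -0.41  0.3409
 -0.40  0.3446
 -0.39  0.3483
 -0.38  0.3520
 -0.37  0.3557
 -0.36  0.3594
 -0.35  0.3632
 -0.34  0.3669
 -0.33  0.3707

-0.6736

σ√T = 0.33·√0.3333 = 0.1905
d₁ = [ln(300/340) + (0.063 + 0.33²/2)·0.3333] / 0.1905 = [-0.1252 + 0.0391] / 0.1905 = -0.4515 ⇒ -0.45
N(d₁) = N(-0.45) = 0.3264
Δ_put = N(d₁) − 1 = 0.3264 − 1 = -0.6736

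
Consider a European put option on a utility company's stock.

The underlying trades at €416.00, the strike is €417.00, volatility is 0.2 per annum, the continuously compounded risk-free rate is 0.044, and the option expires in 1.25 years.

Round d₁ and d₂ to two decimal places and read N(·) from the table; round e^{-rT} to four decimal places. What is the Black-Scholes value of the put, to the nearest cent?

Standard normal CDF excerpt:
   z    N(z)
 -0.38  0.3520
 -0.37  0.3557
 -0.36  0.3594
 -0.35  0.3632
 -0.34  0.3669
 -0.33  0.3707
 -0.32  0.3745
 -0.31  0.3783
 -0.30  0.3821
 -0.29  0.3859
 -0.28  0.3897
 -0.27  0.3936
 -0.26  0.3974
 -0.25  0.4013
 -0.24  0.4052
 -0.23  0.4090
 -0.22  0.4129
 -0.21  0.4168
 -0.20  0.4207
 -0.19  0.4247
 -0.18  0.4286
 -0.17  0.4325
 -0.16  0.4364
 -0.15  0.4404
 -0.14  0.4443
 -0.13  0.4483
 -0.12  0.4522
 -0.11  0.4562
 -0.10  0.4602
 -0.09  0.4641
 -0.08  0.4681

€27.39

T = 1.25;  σ√T = 0.2236
ln(S/K) + (r + σ²/2)T = ln(416/417) + (0.044 + 0.2²/2)·1.25 = -0.0024 + 0.0800 = 0.0776
d₁ = 0.0776 / 0.2236 = 0.3470 ≈ 0.35
d₂ = d₁ − σ√T = 0.3470 − 0.2236 = 0.1234 ≈ 0.12
exp(−rT) = exp(−0.044·1.25) = 0.9465
N(−d₂) = N(-0.12) = 0.4522;  N(−d₁) = N(-0.35) = 0.3632
P = 417·0.9465·0.4522 − 416·0.3632 = 178.4790 − 151.0912 = 27.3878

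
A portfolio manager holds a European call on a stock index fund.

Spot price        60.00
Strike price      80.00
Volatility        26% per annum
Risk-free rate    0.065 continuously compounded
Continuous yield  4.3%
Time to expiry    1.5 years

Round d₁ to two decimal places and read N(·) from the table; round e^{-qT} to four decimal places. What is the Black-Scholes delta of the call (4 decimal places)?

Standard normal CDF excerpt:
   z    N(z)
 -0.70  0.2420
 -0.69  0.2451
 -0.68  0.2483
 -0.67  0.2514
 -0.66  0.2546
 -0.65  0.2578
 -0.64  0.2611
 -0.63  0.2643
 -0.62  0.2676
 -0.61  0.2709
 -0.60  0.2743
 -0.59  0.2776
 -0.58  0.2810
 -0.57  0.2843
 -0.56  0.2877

0.2448

T = 1.5;  σ√T = 0.3184
d₁ = [ln(60/80) + (0.065 − 0.043 + 0.26²/2)·1.5] / 0.3184 = [-0.2877 + 0.0837] / 0.3184 = -0.6406 which rounds to -0.64
N(d₁) = N(-0.64) = 0.2611
Δ_call = exp(−qT)·N(d₁) = 0.9375·0.2611 = 0.2448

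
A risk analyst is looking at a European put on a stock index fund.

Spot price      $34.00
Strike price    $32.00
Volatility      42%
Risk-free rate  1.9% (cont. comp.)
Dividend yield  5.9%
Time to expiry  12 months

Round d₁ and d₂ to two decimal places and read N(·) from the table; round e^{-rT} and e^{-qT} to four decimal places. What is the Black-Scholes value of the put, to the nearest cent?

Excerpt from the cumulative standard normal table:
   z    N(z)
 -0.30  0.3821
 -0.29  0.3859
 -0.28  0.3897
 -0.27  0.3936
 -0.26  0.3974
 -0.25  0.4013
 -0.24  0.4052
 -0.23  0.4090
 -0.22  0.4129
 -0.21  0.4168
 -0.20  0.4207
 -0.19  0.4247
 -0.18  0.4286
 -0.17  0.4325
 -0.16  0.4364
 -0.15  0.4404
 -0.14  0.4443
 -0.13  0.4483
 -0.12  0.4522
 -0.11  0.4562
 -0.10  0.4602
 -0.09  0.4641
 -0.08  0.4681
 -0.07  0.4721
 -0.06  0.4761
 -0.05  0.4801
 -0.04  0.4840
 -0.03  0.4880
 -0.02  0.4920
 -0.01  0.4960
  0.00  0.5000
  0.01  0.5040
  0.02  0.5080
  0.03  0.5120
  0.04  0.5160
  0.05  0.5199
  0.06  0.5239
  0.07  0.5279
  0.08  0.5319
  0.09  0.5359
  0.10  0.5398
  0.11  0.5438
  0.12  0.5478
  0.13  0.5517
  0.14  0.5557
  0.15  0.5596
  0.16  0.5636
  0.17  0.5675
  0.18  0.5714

$4.96

σ√T = 0.42 × 1.0000 = 0.4200
d₁ = [ln(34/32) + (0.019 − 0.059 + 0.42²/2)·1] / 0.4200 = [0.0606 + 0.0482] / 0.4200 = 0.2591 ≈ 0.26
d₂ = d₁ − σ√T = 0.2591 − 0.4200 = -0.1609 ≈ -0.16
exp(−qT) = exp(−0.059·1) = 0.9427;  exp(−rT) = exp(−0.019·1) = 0.9812
N(−d₂) = N(0.16) = 0.5636;  N(−d₁) = N(-0.26) = 0.3974
P = 32·0.9812·0.5636 − 34·0.9427·0.3974 = 17.6961 − 12.7374 = 4.9588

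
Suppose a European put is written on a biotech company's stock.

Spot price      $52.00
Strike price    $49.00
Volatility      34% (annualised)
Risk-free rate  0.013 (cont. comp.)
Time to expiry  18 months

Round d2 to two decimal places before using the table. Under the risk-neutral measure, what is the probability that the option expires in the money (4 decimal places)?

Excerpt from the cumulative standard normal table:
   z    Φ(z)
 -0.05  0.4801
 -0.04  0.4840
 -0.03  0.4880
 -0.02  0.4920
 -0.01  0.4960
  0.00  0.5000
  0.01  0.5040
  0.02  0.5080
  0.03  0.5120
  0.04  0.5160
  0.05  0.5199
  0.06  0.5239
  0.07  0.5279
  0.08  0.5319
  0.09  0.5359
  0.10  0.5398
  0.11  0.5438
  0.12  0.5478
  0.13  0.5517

0.5080

σ√T = 0.34 × 1.2247 = 0.4164
ln(S/K) + (r + σ²/2)T = ln(52/49) + (0.013 + 0.34²/2)·1.5 = 0.0594 + 0.1062 = 0.1656
d₁ = 0.1656 / 0.4164 = 0.3977 which rounds to 0.40
d₂ = d₁ − σ√T = 0.3977 − 0.4164 = -0.0187 which rounds to -0.02
Pr(exercise) under Q = N(−d₂) = N(0.02) = 0.5080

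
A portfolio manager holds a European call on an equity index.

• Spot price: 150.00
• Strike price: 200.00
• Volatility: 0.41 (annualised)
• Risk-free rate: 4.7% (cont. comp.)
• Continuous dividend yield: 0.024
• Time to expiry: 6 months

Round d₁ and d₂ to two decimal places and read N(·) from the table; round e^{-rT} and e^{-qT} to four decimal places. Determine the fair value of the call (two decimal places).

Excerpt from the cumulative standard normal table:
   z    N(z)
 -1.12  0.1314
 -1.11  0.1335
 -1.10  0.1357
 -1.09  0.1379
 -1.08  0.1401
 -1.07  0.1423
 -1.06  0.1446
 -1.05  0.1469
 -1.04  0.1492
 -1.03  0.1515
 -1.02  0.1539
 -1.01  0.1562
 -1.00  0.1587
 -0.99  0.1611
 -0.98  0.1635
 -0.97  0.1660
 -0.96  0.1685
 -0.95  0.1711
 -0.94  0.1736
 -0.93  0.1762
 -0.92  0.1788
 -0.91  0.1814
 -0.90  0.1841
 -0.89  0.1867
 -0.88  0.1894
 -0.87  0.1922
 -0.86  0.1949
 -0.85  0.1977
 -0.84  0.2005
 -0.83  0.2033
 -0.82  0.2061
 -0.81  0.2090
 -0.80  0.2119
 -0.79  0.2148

σ√T = 0.41·√0.5 = 0.2899
ln(S/K) + (r − q + σ²/2)T = ln(150/200) + (0.047 − 0.024 + 0.41²/2)·0.5 = -0.2877 + 0.0535 = -0.2342
d₁ = -0.2342 / 0.2899 = -0.8077 which rounds to -0.81
d₂ = d₁ − σ√T = -0.8077 − 0.2899 = -1.0976 which rounds to -1.10
exp(−qT) = exp(−0.024·0.5) = 0.9881;  exp(−rT) = exp(−0.047·0.5) = 0.9768
N(d₁) = N(-0.81) = 0.2090;  N(d₂) = N(-1.10) = 0.1357
C = 150·0.9881·0.2090 − 200·0.9768·0.1357 = 30.9769 − 26.5104 = 4.4666

4.47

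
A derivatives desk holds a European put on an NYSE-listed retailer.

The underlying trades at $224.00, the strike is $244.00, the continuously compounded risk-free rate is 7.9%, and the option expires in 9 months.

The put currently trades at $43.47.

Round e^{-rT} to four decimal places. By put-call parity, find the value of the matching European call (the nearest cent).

e^(−rT) = e^(−0.079·0.75) = 0.9425
Put-call parity: C − P = S − K·e^(−rT) = 224 − 244·0.9425 = 224 − 229.9700 = -5.9700
C = P + (C − P) = 43.47 + (-5.9700) = 37.5000

$37.50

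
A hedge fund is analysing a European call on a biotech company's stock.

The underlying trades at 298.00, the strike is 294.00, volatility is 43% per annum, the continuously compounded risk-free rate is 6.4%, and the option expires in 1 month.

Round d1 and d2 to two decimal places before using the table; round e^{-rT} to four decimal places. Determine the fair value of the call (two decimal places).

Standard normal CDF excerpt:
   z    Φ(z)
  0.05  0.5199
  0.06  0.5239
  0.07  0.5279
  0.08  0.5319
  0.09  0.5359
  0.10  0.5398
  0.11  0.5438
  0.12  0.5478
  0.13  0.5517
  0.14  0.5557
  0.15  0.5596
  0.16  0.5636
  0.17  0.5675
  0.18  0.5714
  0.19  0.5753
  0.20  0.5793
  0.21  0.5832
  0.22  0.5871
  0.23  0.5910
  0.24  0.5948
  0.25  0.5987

17.07

σ√T = 0.43 × 0.2887 = 0.1241
d₁ = [ln(298/294) + (0.064 + 0.43²/2)·0.08333] / 0.1241 = [0.0135 + 0.0130] / 0.1241 = 0.2139 ≈ 0.21
d₂ = d₁ − σ√T = 0.2139 − 0.1241 = 0.0898 ≈ 0.09
exp(−rT) = exp(−0.064·0.08333) = 0.9947
N(d₁) = N(0.21) = 0.5832;  N(d₂) = N(0.09) = 0.5359
C = 298·0.5832 − 294·0.9947·0.5359 = 173.7936 − 156.7196 = 17.0740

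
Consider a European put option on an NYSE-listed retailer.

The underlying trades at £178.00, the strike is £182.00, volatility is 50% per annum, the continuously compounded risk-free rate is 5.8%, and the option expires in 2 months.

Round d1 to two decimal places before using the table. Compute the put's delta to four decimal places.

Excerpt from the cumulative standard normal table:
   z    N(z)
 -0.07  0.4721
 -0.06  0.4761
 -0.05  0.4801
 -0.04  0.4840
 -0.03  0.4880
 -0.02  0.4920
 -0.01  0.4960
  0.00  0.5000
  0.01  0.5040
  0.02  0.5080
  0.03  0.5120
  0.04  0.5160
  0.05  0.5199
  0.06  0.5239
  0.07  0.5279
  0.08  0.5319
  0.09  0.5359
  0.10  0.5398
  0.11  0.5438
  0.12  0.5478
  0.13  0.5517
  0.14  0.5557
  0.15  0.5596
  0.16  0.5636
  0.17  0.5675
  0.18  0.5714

-0.4840

σ√T = 0.5·√0.1667 = 0.2041
d₁ = [ln(178/182) + (0.058 + 0.5²/2)·0.1667] / 0.2041 = [-0.0222 + 0.0305] / 0.2041 = 0.0405 → 0.04
N(d₁) = N(0.04) = 0.5160
Δ_put = N(d₁) − 1 = 0.5160 − 1 = -0.4840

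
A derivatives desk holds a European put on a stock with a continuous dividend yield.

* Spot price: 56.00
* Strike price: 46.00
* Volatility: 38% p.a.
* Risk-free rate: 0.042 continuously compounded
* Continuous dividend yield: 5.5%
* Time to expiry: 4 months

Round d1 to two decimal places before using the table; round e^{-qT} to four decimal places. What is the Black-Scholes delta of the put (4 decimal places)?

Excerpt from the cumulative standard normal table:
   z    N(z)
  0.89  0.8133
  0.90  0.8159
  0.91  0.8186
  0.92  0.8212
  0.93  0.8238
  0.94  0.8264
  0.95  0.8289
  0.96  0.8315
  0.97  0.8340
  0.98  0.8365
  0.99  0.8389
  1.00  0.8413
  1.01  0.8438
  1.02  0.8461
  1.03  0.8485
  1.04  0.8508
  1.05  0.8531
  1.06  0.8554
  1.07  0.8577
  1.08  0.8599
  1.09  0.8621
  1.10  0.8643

σ√T = 0.38 × 0.5774 = 0.2194
d₁ = [ln(56/46) + (0.042 − 0.055 + ½·0.38²)·0.3333] / (σ√T) = (0.1967 + 0.0197) / 0.2194 = 0.9866 → 0.99
N(d₁) = N(0.99) = 0.8389
Δ_put = e^(−qT)·(N(d₁) − 1) = 0.9818·(0.8389 − 1) = -0.1582

-0.1582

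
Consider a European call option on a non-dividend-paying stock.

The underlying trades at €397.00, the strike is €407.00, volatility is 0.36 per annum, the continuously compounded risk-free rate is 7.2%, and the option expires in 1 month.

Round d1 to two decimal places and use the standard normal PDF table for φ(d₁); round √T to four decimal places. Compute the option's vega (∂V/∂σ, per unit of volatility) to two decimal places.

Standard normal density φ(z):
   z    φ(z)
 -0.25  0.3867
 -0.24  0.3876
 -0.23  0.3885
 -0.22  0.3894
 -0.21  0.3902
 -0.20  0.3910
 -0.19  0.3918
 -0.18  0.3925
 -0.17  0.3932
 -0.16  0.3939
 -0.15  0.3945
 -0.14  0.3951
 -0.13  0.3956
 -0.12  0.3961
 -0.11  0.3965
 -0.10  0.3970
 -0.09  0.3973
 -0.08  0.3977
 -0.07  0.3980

σ√T = 0.36·√0.08333 = 0.1039
ln(S/K) + (r + σ²/2)T = ln(397/407) + (0.072 + 0.36²/2)·0.08333 = -0.0249 + 0.0114 = -0.0135
d₁ = -0.0135 / 0.1039 = -0.1297 → -0.13
√T = √0.08333 = 0.2887
φ(d₁) = φ(-0.13) = 0.3956
vega = S·φ(d₁)·√T = 397·0.3956·0.2887 = 45.3413

45.34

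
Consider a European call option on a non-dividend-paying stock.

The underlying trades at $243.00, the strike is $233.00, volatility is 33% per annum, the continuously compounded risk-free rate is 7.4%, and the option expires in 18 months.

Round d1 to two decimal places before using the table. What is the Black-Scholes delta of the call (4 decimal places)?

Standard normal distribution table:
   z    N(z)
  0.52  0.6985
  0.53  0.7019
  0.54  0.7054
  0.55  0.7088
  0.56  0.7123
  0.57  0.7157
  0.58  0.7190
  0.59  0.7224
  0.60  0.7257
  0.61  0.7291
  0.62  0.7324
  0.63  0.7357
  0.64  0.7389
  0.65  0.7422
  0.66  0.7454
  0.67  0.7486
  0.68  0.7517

0.7190

T = 1.5;  σ√T = 0.4042
d₁ = [ln(243/233) + (0.074 + 0.33²/2)·1.5] / 0.4042 = [0.0420 + 0.1927] / 0.4042 = 0.5807 ⇒ 0.58
N(d₁) = N(0.58) = 0.7190
Δ_call = N(d₁) = 0.7190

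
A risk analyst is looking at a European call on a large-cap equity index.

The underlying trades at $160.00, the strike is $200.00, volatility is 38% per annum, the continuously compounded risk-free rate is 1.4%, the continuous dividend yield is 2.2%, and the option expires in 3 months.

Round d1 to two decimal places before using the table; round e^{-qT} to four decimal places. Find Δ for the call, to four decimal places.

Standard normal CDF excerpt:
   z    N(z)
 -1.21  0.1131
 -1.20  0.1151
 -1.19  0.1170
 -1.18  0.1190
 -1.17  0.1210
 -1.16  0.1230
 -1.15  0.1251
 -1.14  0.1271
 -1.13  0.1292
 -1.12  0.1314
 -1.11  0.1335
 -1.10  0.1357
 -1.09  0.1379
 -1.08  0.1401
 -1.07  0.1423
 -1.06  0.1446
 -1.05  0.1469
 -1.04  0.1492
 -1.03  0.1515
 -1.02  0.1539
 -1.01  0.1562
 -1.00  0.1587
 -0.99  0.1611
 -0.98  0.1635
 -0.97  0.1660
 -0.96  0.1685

0.1371

σ√T = 0.38·√0.25 = 0.1900
d₁ = [ln(160/200) + (0.014 − 0.022 + 0.38²/2)·0.25] / 0.1900 = [-0.2231 + 0.0161] / 0.1900 = -1.0900 which rounds to -1.09
N(d₁) = N(-1.09) = 0.1379
Δ_call = exp(−qT)·N(d₁) = 0.9945·0.1379 = 0.1371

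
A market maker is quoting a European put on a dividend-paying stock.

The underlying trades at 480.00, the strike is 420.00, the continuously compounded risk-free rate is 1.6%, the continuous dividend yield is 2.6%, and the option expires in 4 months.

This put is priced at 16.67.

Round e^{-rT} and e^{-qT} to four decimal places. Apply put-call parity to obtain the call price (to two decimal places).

74.77

e^(−qT) = e^(−0.026·0.3333) = 0.9914;  e^(−rT) = e^(−0.016·0.3333) = 0.9947
Put-call parity: C − P = S·e^(−qT) − K·e^(−rT) = 480·0.9914 − 420·0.9947 = 475.8720 − 417.7740 = 58.0980
C = P + (C − P) = 16.67 + (58.0980) = 74.7680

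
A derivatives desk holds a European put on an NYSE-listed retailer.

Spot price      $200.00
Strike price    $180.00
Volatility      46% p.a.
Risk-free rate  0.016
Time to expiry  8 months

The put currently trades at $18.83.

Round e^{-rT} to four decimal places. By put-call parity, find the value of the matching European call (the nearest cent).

e^(−rT) = e^(−0.016·0.6667) = 0.9894
Put-call parity: C − P = S − K·e^(−rT) = 200 − 180·0.9894 = 200 − 178.0920 = 21.9080
C = P + (C − P) = 18.83 + (21.9080) = 40.7380

$40.74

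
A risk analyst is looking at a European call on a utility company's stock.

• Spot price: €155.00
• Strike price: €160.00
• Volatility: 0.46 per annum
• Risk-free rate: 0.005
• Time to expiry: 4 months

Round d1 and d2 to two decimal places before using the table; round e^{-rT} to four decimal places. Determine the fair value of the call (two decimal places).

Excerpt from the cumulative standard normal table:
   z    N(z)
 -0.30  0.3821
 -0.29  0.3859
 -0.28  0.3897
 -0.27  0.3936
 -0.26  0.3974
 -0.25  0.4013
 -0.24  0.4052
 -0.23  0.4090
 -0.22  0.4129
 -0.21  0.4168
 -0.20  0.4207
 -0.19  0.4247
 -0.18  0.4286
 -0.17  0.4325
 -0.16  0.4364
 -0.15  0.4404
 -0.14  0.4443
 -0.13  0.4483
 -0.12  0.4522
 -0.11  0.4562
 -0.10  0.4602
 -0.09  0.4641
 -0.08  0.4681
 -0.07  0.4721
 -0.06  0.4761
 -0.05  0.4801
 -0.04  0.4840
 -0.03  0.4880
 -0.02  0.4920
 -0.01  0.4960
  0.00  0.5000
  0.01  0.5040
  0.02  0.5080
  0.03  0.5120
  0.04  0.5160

€14.64

T = 0.3333;  σ√T = 0.2656
d₁ = [ln(155/160) + (0.005 + ½·0.46²)·0.3333] / (σ√T) = (-0.0317 + 0.0369) / 0.2656 = 0.0195 which rounds to 0.02
d₂ = 0.0195 − 0.2656 = -0.2461 which rounds to -0.25
exp(−rT) = exp(−0.005·0.3333) = 0.9983
N(d₁) = N(0.02) = 0.5080;  N(d₂) = N(-0.25) = 0.4013
C = 155·0.5080 − 160·0.9983·0.4013 = 78.7400 − 64.0988 = 14.6412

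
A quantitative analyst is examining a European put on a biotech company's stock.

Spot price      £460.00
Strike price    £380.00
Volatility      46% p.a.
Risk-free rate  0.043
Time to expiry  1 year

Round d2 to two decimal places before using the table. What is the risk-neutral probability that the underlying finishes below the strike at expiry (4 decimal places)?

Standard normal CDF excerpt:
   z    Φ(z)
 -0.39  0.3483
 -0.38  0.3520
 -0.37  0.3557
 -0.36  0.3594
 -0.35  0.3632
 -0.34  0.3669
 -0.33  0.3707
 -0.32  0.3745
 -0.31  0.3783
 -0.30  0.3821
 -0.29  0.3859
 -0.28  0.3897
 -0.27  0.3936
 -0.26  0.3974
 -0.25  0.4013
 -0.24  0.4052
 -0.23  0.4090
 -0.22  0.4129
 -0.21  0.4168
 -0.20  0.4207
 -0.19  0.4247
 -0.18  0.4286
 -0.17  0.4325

σ√T = 0.46·√1 = 0.4600
d₁ = [ln(460/380) + (0.043 + 0.46²/2)·1] / 0.4600 = [0.1911 + 0.1488] / 0.4600 = 0.7388 ⇒ 0.74
d₂ = d₁ − σ√T = 0.7388 − 0.4600 = 0.2788 ⇒ 0.28
Pr(exercise) under Q = N(−d₂) = N(-0.28) = 0.3897

0.3897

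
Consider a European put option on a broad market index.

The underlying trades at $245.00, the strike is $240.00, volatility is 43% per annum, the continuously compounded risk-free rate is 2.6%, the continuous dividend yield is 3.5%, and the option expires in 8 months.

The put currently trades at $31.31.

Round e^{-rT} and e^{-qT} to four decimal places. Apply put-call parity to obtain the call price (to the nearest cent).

e^(−qT) = e^(−0.035·0.6667) = 0.9769;  e^(−rT) = e^(−0.026·0.6667) = 0.9828
Put-call parity: C − P = S·e^(−qT) − K·e^(−rT) = 245·0.9769 − 240·0.9828 = 239.3405 − 235.8720 = 3.4685
C = P + (C − P) = 31.31 + (3.4685) = 34.7785

$34.78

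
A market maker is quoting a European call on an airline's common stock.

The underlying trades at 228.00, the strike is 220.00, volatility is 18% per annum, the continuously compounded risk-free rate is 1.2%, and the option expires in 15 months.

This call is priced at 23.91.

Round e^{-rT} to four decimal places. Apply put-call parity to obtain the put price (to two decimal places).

12.63

exp(−rT) = exp(−0.012·1.25) = 0.9851
Put-call parity: C − P = S − K·e^(−rT) = 228 − 220·0.9851 = 228 − 216.7220 = 11.2780
P = C − (C − P) = 23.91 − (11.2780) = 12.6320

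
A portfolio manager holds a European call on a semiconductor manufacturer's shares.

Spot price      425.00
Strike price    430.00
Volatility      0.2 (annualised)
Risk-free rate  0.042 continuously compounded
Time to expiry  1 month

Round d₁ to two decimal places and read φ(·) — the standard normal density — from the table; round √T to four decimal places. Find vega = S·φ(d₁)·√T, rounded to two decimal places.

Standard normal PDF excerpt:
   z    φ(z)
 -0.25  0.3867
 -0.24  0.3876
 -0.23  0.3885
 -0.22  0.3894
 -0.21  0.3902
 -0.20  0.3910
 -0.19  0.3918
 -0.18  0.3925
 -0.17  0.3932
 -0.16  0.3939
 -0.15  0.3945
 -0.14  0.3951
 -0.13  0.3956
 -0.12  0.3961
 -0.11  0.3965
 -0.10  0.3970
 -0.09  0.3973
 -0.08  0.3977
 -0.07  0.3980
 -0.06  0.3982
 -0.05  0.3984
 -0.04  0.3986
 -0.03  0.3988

48.65

T = 0.08333;  σ√T = 0.0577
d₁ = [ln(425/430) + (0.042 + ½·0.2²)·0.08333] / (σ√T) = (-0.0117 + 0.0052) / 0.0577 = -0.1131 which rounds to -0.11
√T = √0.08333 = 0.2887
φ(d₁) = φ(-0.11) = 0.3965
vega = S·φ(d₁)·√T = 425·0.3965·0.2887 = 48.6496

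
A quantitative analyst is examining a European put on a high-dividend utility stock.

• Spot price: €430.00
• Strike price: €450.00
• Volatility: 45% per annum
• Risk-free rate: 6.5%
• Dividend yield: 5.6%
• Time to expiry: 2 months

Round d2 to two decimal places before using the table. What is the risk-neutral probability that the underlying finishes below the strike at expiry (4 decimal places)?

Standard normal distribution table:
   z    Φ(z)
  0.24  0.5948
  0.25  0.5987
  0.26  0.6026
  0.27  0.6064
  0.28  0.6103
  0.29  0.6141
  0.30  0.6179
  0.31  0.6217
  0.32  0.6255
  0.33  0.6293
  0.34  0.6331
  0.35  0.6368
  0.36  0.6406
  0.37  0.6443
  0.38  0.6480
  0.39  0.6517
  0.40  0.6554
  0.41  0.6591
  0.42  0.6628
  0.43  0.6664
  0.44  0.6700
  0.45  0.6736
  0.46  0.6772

T = 0.1667;  σ√T = 0.1837
d₁ = [ln(430/450) + (0.065 − 0.056 + 0.45²/2)·0.1667] / 0.1837 = [-0.0455 + 0.0184] / 0.1837 = -0.1474 which rounds to -0.15
d₂ = d₁ − σ√T = -0.1474 − 0.1837 = -0.3312 which rounds to -0.33
Pr(exercise) under Q = N(−d₂) = N(0.33) = 0.6293

0.6293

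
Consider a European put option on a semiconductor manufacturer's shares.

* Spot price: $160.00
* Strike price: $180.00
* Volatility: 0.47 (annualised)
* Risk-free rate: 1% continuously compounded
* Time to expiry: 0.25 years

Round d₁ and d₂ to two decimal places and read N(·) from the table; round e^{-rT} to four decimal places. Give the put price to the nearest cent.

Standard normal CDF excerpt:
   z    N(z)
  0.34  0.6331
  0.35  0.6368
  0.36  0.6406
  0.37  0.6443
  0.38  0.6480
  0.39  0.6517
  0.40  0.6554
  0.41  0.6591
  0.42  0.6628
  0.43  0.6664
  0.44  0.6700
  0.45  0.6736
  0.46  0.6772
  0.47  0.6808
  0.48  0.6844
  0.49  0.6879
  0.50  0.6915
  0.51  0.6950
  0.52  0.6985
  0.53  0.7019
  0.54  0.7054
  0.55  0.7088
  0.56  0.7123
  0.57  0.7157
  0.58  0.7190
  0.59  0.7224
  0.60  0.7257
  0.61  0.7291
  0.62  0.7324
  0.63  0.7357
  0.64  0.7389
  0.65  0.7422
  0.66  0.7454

T = 0.25;  σ√T = 0.2350
d₁ = [ln(160/180) + (0.01 + 0.47²/2)·0.25] / 0.2350 = [-0.1178 + 0.0301] / 0.2350 = -0.3731 ⇒ -0.37
d₂ = d₁ − σ√T = -0.3731 − 0.2350 = -0.6081 ⇒ -0.61
exp(−rT) = exp(−0.01·0.25) = 0.9975
P = 180·0.9975·N(0.61) − 160·N(0.37) = 180·0.9975·0.7291 − 160·0.6443 = 130.9099 − 103.0880 = 27.8219

$27.82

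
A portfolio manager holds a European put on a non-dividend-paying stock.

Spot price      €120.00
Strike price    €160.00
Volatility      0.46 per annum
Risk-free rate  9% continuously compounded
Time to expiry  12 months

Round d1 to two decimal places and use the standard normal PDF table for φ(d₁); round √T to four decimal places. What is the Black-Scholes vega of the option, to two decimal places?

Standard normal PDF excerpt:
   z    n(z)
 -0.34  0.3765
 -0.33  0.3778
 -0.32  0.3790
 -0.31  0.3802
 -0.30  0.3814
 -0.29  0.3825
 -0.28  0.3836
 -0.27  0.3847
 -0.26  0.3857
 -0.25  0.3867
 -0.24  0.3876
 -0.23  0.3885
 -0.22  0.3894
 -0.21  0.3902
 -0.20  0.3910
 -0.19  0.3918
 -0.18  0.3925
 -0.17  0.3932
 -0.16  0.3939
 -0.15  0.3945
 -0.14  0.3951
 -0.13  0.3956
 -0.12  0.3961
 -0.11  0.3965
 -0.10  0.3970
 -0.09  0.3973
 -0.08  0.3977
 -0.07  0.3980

46.92

σ√T = 0.46·√1 = 0.4600
d₁ = [ln(120/160) + (0.09 + 0.46²/2)·1] / 0.4600 = [-0.2877 + 0.1958] / 0.4600 = -0.1997 → -0.20
√T = √1 = 1.0000
φ(d₁) = φ(-0.20) = 0.3910
vega = S·φ(d₁)·√T = 120·0.3910·1.0000 = 46.9200
(The call has the same vega.)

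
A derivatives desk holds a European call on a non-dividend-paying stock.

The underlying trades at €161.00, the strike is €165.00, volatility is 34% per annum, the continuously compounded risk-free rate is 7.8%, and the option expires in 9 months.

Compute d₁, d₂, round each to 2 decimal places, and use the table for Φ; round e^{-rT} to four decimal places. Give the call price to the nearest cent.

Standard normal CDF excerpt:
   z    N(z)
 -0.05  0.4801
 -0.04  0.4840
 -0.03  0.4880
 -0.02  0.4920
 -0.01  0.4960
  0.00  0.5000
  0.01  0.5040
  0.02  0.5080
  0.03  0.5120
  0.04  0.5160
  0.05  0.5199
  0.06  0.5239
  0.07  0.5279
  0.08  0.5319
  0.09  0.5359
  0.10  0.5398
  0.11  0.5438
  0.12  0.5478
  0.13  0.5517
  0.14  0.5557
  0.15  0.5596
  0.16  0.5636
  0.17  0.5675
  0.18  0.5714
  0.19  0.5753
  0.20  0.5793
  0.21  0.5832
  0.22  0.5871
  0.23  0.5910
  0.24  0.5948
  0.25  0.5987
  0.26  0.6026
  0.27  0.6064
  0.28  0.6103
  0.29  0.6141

σ√T = 0.34 × 0.8660 = 0.2944
ln(S/K) + (r + σ²/2)T = ln(161/165) + (0.078 + 0.34²/2)·0.75 = -0.0245 + 0.1018 = 0.0773
d₁ = 0.0773 / 0.2944 = 0.2626 → 0.26
d₂ = d₁ − σ√T = 0.2626 − 0.2944 = -0.0319 → -0.03
exp(−rT) = exp(−0.078·0.75) = 0.9432
C = 161·N(0.26) − 165·0.9432·N(-0.03) = 161·0.6026 − 165·0.9432·0.4880 = 97.0186 − 75.9465 = 21.0721

€21.07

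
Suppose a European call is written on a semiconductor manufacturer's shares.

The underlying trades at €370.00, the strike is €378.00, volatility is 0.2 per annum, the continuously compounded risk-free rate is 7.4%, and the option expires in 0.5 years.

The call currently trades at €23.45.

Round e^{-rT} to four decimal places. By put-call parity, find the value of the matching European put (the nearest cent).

e^(−rT) = e^(−0.074·0.5) = 0.9637
Put-call parity: C − P = S − K·e^(−rT) = 370 − 378·0.9637 = 370 − 364.2786 = 5.7214
P = C − (C − P) = 23.45 − (5.7214) = 17.7286

€17.73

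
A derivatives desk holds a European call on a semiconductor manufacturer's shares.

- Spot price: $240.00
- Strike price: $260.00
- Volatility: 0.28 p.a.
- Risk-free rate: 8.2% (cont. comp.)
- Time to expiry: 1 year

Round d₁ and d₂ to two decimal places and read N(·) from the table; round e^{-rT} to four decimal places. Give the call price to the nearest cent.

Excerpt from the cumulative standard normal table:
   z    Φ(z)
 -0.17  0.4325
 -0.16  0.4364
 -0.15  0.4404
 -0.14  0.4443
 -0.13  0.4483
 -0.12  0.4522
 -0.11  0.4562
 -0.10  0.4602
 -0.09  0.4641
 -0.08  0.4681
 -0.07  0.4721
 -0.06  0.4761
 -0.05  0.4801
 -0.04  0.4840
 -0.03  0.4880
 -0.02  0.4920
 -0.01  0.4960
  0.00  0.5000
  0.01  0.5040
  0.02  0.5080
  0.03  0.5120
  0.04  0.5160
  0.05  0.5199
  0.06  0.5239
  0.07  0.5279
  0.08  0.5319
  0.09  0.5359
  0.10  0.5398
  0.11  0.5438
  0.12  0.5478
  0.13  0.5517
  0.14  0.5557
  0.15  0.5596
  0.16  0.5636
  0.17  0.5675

$26.92

T = 1;  σ√T = 0.2800
d₁ = [ln(240/260) + (0.082 + 0.28²/2)·1] / 0.2800 = [-0.0800 + 0.1212] / 0.2800 = 0.1470 → 0.15
d₂ = d₁ − σ√T = 0.1470 − 0.2800 = -0.1330 → -0.13
exp(−rT) = exp(−0.082·1) = 0.9213
N(d₁) = N(0.15) = 0.5596;  N(d₂) = N(-0.13) = 0.4483
C = 240·0.5596 − 260·0.9213·0.4483 = 134.3040 − 107.3849 = 26.9191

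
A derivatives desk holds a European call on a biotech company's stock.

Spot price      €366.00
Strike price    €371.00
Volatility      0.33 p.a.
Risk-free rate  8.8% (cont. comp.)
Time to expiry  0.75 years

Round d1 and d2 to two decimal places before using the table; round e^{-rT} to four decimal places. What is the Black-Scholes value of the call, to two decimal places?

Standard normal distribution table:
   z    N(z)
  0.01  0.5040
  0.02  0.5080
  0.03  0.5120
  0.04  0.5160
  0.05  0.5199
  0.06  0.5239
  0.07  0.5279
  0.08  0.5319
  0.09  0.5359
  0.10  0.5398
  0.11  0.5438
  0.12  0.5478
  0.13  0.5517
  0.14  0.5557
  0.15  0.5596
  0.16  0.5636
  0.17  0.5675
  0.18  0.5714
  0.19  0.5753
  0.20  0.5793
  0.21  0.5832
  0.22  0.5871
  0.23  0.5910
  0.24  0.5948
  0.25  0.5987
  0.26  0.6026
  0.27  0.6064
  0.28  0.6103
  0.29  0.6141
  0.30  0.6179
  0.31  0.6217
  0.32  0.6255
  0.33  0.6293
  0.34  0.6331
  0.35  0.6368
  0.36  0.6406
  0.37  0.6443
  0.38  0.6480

€51.12

σ√T = 0.33·√0.75 = 0.2858
ln(S/K) + (r + σ²/2)T = ln(366/371) + (0.088 + 0.33²/2)·0.75 = -0.0136 + 0.1068 = 0.0933
d₁ = 0.0933 / 0.2858 = 0.3264 ⇒ 0.33
d₂ = d₁ − σ√T = 0.3264 − 0.2858 = 0.0406 ⇒ 0.04
exp(−rT) = exp(−0.088·0.75) = 0.9361
N(d₁) = N(0.33) = 0.6293;  N(d₂) = N(0.04) = 0.5160
C = 366·0.6293 − 371·0.9361·0.5160 = 230.3238 − 179.2032 = 51.1206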